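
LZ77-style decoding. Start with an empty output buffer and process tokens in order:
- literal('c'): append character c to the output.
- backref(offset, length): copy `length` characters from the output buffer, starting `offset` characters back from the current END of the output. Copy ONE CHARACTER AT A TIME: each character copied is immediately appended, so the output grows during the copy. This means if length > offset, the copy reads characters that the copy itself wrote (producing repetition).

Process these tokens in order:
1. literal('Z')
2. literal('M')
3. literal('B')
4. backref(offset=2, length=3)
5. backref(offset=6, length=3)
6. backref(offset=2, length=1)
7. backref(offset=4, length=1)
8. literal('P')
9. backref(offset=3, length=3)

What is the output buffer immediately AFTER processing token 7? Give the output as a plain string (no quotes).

Answer: ZMBMBMZMBMZ

Derivation:
Token 1: literal('Z'). Output: "Z"
Token 2: literal('M'). Output: "ZM"
Token 3: literal('B'). Output: "ZMB"
Token 4: backref(off=2, len=3) (overlapping!). Copied 'MBM' from pos 1. Output: "ZMBMBM"
Token 5: backref(off=6, len=3). Copied 'ZMB' from pos 0. Output: "ZMBMBMZMB"
Token 6: backref(off=2, len=1). Copied 'M' from pos 7. Output: "ZMBMBMZMBM"
Token 7: backref(off=4, len=1). Copied 'Z' from pos 6. Output: "ZMBMBMZMBMZ"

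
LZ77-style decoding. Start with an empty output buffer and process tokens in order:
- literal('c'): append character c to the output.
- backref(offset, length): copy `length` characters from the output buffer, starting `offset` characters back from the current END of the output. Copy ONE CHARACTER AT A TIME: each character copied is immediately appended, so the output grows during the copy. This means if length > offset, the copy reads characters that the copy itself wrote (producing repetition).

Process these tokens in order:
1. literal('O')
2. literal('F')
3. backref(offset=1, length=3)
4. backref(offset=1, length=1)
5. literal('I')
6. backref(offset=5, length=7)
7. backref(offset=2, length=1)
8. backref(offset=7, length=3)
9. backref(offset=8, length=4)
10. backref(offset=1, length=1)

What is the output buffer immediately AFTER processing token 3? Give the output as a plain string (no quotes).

Answer: OFFFF

Derivation:
Token 1: literal('O'). Output: "O"
Token 2: literal('F'). Output: "OF"
Token 3: backref(off=1, len=3) (overlapping!). Copied 'FFF' from pos 1. Output: "OFFFF"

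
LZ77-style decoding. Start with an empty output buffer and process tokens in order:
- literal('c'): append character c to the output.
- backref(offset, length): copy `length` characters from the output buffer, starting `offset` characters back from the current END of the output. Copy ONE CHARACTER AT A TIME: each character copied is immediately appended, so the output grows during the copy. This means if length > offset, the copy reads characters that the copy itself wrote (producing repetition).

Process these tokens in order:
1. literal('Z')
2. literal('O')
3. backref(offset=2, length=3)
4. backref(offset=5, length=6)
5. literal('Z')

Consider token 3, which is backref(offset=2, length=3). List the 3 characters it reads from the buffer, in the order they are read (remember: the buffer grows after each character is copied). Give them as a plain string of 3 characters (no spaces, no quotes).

Answer: ZOZ

Derivation:
Token 1: literal('Z'). Output: "Z"
Token 2: literal('O'). Output: "ZO"
Token 3: backref(off=2, len=3). Buffer before: "ZO" (len 2)
  byte 1: read out[0]='Z', append. Buffer now: "ZOZ"
  byte 2: read out[1]='O', append. Buffer now: "ZOZO"
  byte 3: read out[2]='Z', append. Buffer now: "ZOZOZ"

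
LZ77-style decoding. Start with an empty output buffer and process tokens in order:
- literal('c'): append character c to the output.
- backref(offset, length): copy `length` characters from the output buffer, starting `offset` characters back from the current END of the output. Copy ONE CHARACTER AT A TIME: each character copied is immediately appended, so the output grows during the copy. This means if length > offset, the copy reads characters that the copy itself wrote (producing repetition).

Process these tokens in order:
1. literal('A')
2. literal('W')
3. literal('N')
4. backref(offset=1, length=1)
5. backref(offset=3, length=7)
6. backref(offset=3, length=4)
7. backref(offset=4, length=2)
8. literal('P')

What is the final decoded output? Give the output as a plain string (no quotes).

Answer: AWNNWNNWNNWNNWNNNP

Derivation:
Token 1: literal('A'). Output: "A"
Token 2: literal('W'). Output: "AW"
Token 3: literal('N'). Output: "AWN"
Token 4: backref(off=1, len=1). Copied 'N' from pos 2. Output: "AWNN"
Token 5: backref(off=3, len=7) (overlapping!). Copied 'WNNWNNW' from pos 1. Output: "AWNNWNNWNNW"
Token 6: backref(off=3, len=4) (overlapping!). Copied 'NNWN' from pos 8. Output: "AWNNWNNWNNWNNWN"
Token 7: backref(off=4, len=2). Copied 'NN' from pos 11. Output: "AWNNWNNWNNWNNWNNN"
Token 8: literal('P'). Output: "AWNNWNNWNNWNNWNNNP"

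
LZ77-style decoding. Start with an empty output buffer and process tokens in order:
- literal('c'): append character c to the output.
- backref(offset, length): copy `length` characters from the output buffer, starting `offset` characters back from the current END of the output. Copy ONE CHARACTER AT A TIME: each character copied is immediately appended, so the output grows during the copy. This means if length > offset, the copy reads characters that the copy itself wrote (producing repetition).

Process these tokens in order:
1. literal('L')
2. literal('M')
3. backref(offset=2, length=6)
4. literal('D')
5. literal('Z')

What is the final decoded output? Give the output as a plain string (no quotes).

Answer: LMLMLMLMDZ

Derivation:
Token 1: literal('L'). Output: "L"
Token 2: literal('M'). Output: "LM"
Token 3: backref(off=2, len=6) (overlapping!). Copied 'LMLMLM' from pos 0. Output: "LMLMLMLM"
Token 4: literal('D'). Output: "LMLMLMLMD"
Token 5: literal('Z'). Output: "LMLMLMLMDZ"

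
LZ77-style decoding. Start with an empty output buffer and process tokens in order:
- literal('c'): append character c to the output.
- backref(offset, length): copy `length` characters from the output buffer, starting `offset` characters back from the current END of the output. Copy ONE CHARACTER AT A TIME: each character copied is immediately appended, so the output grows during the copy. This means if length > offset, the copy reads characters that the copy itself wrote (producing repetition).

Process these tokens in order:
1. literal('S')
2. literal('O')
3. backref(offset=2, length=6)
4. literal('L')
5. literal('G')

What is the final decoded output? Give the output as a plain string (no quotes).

Answer: SOSOSOSOLG

Derivation:
Token 1: literal('S'). Output: "S"
Token 2: literal('O'). Output: "SO"
Token 3: backref(off=2, len=6) (overlapping!). Copied 'SOSOSO' from pos 0. Output: "SOSOSOSO"
Token 4: literal('L'). Output: "SOSOSOSOL"
Token 5: literal('G'). Output: "SOSOSOSOLG"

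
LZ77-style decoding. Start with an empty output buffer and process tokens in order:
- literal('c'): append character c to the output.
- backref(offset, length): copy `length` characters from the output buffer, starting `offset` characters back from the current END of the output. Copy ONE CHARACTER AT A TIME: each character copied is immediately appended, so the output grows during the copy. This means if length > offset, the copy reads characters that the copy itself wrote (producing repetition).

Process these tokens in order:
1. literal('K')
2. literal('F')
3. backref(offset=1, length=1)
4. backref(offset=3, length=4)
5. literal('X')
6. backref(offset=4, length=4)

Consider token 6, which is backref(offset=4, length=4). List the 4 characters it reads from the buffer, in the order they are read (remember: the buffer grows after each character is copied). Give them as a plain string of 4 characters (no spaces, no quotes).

Token 1: literal('K'). Output: "K"
Token 2: literal('F'). Output: "KF"
Token 3: backref(off=1, len=1). Copied 'F' from pos 1. Output: "KFF"
Token 4: backref(off=3, len=4) (overlapping!). Copied 'KFFK' from pos 0. Output: "KFFKFFK"
Token 5: literal('X'). Output: "KFFKFFKX"
Token 6: backref(off=4, len=4). Buffer before: "KFFKFFKX" (len 8)
  byte 1: read out[4]='F', append. Buffer now: "KFFKFFKXF"
  byte 2: read out[5]='F', append. Buffer now: "KFFKFFKXFF"
  byte 3: read out[6]='K', append. Buffer now: "KFFKFFKXFFK"
  byte 4: read out[7]='X', append. Buffer now: "KFFKFFKXFFKX"

Answer: FFKX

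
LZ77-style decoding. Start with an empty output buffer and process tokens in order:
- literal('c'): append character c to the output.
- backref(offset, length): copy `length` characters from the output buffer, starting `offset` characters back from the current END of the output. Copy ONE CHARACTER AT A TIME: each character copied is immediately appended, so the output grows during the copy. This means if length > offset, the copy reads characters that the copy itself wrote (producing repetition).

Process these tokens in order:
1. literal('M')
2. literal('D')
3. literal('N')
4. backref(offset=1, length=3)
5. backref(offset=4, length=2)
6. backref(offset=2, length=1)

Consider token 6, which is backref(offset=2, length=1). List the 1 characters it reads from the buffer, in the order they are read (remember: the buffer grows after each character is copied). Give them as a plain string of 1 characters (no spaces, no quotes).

Token 1: literal('M'). Output: "M"
Token 2: literal('D'). Output: "MD"
Token 3: literal('N'). Output: "MDN"
Token 4: backref(off=1, len=3) (overlapping!). Copied 'NNN' from pos 2. Output: "MDNNNN"
Token 5: backref(off=4, len=2). Copied 'NN' from pos 2. Output: "MDNNNNNN"
Token 6: backref(off=2, len=1). Buffer before: "MDNNNNNN" (len 8)
  byte 1: read out[6]='N', append. Buffer now: "MDNNNNNNN"

Answer: N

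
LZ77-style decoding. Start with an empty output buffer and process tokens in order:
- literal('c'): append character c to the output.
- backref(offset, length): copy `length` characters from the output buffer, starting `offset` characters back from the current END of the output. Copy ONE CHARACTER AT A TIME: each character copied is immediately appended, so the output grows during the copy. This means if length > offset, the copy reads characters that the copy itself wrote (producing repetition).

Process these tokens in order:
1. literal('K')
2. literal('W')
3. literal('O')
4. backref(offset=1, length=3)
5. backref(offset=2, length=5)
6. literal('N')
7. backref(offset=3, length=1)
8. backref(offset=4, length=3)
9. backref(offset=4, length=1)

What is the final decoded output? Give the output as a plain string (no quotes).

Token 1: literal('K'). Output: "K"
Token 2: literal('W'). Output: "KW"
Token 3: literal('O'). Output: "KWO"
Token 4: backref(off=1, len=3) (overlapping!). Copied 'OOO' from pos 2. Output: "KWOOOO"
Token 5: backref(off=2, len=5) (overlapping!). Copied 'OOOOO' from pos 4. Output: "KWOOOOOOOOO"
Token 6: literal('N'). Output: "KWOOOOOOOOON"
Token 7: backref(off=3, len=1). Copied 'O' from pos 9. Output: "KWOOOOOOOOONO"
Token 8: backref(off=4, len=3). Copied 'OON' from pos 9. Output: "KWOOOOOOOOONOOON"
Token 9: backref(off=4, len=1). Copied 'O' from pos 12. Output: "KWOOOOOOOOONOOONO"

Answer: KWOOOOOOOOONOOONO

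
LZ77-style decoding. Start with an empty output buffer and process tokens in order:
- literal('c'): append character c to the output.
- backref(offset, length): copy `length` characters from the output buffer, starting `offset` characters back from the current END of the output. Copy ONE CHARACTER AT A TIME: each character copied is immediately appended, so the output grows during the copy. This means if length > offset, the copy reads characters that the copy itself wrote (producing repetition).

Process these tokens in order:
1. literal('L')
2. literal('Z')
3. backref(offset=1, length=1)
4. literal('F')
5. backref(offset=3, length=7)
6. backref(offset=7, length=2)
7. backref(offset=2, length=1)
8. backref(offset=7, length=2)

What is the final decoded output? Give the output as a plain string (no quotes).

Token 1: literal('L'). Output: "L"
Token 2: literal('Z'). Output: "LZ"
Token 3: backref(off=1, len=1). Copied 'Z' from pos 1. Output: "LZZ"
Token 4: literal('F'). Output: "LZZF"
Token 5: backref(off=3, len=7) (overlapping!). Copied 'ZZFZZFZ' from pos 1. Output: "LZZFZZFZZFZ"
Token 6: backref(off=7, len=2). Copied 'ZZ' from pos 4. Output: "LZZFZZFZZFZZZ"
Token 7: backref(off=2, len=1). Copied 'Z' from pos 11. Output: "LZZFZZFZZFZZZZ"
Token 8: backref(off=7, len=2). Copied 'ZZ' from pos 7. Output: "LZZFZZFZZFZZZZZZ"

Answer: LZZFZZFZZFZZZZZZ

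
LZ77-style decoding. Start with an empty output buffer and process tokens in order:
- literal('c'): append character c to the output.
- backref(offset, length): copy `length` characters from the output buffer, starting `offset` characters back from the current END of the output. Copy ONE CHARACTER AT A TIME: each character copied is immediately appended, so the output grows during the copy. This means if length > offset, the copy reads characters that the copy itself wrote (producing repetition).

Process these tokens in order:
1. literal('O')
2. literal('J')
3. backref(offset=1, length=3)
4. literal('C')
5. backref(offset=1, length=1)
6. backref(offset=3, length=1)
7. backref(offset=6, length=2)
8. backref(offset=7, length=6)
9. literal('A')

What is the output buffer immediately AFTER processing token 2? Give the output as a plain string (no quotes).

Token 1: literal('O'). Output: "O"
Token 2: literal('J'). Output: "OJ"

Answer: OJ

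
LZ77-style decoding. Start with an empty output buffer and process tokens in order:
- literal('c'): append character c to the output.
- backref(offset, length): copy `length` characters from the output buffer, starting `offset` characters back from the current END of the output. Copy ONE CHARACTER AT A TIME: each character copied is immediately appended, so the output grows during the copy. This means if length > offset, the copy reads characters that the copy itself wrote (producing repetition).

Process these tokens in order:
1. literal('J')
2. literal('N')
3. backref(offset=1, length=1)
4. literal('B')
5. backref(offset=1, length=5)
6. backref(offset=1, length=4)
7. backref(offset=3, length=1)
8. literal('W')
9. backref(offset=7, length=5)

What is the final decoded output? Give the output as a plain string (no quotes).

Token 1: literal('J'). Output: "J"
Token 2: literal('N'). Output: "JN"
Token 3: backref(off=1, len=1). Copied 'N' from pos 1. Output: "JNN"
Token 4: literal('B'). Output: "JNNB"
Token 5: backref(off=1, len=5) (overlapping!). Copied 'BBBBB' from pos 3. Output: "JNNBBBBBB"
Token 6: backref(off=1, len=4) (overlapping!). Copied 'BBBB' from pos 8. Output: "JNNBBBBBBBBBB"
Token 7: backref(off=3, len=1). Copied 'B' from pos 10. Output: "JNNBBBBBBBBBBB"
Token 8: literal('W'). Output: "JNNBBBBBBBBBBBW"
Token 9: backref(off=7, len=5). Copied 'BBBBB' from pos 8. Output: "JNNBBBBBBBBBBBWBBBBB"

Answer: JNNBBBBBBBBBBBWBBBBB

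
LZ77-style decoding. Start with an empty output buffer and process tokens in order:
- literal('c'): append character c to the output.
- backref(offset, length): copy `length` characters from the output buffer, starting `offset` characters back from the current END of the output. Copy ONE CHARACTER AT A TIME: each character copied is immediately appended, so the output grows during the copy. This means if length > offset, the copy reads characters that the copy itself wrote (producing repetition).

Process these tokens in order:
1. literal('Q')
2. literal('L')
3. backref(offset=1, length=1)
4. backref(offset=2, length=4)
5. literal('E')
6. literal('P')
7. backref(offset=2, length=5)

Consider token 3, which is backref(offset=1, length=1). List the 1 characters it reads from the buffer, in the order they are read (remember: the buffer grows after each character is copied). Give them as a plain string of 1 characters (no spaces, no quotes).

Token 1: literal('Q'). Output: "Q"
Token 2: literal('L'). Output: "QL"
Token 3: backref(off=1, len=1). Buffer before: "QL" (len 2)
  byte 1: read out[1]='L', append. Buffer now: "QLL"

Answer: L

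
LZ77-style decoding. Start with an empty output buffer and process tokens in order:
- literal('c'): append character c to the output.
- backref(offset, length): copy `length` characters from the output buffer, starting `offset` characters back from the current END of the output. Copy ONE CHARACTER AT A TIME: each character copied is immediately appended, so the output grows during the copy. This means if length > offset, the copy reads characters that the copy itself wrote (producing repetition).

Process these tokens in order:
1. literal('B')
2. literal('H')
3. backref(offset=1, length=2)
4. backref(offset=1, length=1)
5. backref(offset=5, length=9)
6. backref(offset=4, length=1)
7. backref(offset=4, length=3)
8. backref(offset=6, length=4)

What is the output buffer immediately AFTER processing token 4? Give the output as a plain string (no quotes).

Answer: BHHHH

Derivation:
Token 1: literal('B'). Output: "B"
Token 2: literal('H'). Output: "BH"
Token 3: backref(off=1, len=2) (overlapping!). Copied 'HH' from pos 1. Output: "BHHH"
Token 4: backref(off=1, len=1). Copied 'H' from pos 3. Output: "BHHHH"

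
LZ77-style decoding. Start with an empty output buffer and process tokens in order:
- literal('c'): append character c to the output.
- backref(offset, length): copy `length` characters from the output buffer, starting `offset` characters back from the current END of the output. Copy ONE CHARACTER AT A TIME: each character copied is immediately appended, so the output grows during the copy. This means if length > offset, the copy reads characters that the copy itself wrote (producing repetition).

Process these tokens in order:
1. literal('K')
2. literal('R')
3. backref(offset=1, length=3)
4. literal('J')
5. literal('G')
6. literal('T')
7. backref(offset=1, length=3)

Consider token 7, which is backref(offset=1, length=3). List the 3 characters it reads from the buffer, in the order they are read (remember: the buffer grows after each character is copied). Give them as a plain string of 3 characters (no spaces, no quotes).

Answer: TTT

Derivation:
Token 1: literal('K'). Output: "K"
Token 2: literal('R'). Output: "KR"
Token 3: backref(off=1, len=3) (overlapping!). Copied 'RRR' from pos 1. Output: "KRRRR"
Token 4: literal('J'). Output: "KRRRRJ"
Token 5: literal('G'). Output: "KRRRRJG"
Token 6: literal('T'). Output: "KRRRRJGT"
Token 7: backref(off=1, len=3). Buffer before: "KRRRRJGT" (len 8)
  byte 1: read out[7]='T', append. Buffer now: "KRRRRJGTT"
  byte 2: read out[8]='T', append. Buffer now: "KRRRRJGTTT"
  byte 3: read out[9]='T', append. Buffer now: "KRRRRJGTTTT"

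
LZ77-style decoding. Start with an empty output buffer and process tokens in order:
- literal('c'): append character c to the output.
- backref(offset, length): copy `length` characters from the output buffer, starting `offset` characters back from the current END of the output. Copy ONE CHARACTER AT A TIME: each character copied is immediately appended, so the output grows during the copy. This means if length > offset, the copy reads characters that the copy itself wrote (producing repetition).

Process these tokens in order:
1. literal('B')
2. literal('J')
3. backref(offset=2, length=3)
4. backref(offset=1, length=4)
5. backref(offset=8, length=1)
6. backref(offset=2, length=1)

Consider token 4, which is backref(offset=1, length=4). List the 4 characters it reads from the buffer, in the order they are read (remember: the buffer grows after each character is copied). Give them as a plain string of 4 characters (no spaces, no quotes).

Answer: BBBB

Derivation:
Token 1: literal('B'). Output: "B"
Token 2: literal('J'). Output: "BJ"
Token 3: backref(off=2, len=3) (overlapping!). Copied 'BJB' from pos 0. Output: "BJBJB"
Token 4: backref(off=1, len=4). Buffer before: "BJBJB" (len 5)
  byte 1: read out[4]='B', append. Buffer now: "BJBJBB"
  byte 2: read out[5]='B', append. Buffer now: "BJBJBBB"
  byte 3: read out[6]='B', append. Buffer now: "BJBJBBBB"
  byte 4: read out[7]='B', append. Buffer now: "BJBJBBBBB"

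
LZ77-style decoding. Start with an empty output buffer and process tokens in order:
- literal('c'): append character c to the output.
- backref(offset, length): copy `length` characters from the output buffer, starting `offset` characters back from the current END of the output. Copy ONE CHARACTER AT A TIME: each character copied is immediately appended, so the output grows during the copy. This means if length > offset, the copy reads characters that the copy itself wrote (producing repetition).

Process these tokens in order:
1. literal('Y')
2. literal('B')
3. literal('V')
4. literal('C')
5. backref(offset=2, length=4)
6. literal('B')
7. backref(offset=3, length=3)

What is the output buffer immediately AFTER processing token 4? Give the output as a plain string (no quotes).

Answer: YBVC

Derivation:
Token 1: literal('Y'). Output: "Y"
Token 2: literal('B'). Output: "YB"
Token 3: literal('V'). Output: "YBV"
Token 4: literal('C'). Output: "YBVC"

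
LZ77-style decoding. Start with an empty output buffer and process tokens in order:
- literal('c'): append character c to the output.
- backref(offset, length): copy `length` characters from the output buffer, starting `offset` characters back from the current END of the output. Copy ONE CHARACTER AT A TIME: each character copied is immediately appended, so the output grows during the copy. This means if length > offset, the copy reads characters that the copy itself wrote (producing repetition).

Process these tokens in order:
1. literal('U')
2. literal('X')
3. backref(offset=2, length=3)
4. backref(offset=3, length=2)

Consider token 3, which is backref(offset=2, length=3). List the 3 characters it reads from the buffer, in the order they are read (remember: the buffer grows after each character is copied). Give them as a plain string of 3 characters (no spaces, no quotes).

Answer: UXU

Derivation:
Token 1: literal('U'). Output: "U"
Token 2: literal('X'). Output: "UX"
Token 3: backref(off=2, len=3). Buffer before: "UX" (len 2)
  byte 1: read out[0]='U', append. Buffer now: "UXU"
  byte 2: read out[1]='X', append. Buffer now: "UXUX"
  byte 3: read out[2]='U', append. Buffer now: "UXUXU"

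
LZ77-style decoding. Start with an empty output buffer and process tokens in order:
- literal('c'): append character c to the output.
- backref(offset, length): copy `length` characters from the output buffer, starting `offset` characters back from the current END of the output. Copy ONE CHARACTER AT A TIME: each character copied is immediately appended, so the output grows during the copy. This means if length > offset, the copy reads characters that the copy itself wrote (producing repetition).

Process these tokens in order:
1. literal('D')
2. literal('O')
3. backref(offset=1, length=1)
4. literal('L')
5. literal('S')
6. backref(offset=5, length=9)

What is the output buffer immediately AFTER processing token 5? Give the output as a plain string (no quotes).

Token 1: literal('D'). Output: "D"
Token 2: literal('O'). Output: "DO"
Token 3: backref(off=1, len=1). Copied 'O' from pos 1. Output: "DOO"
Token 4: literal('L'). Output: "DOOL"
Token 5: literal('S'). Output: "DOOLS"

Answer: DOOLS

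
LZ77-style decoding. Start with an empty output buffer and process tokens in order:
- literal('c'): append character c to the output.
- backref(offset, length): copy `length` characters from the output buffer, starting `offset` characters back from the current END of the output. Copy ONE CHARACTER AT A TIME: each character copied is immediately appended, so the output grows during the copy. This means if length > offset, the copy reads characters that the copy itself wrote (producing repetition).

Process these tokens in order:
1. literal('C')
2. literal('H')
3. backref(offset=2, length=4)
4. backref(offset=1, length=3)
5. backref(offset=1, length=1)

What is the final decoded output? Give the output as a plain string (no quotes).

Token 1: literal('C'). Output: "C"
Token 2: literal('H'). Output: "CH"
Token 3: backref(off=2, len=4) (overlapping!). Copied 'CHCH' from pos 0. Output: "CHCHCH"
Token 4: backref(off=1, len=3) (overlapping!). Copied 'HHH' from pos 5. Output: "CHCHCHHHH"
Token 5: backref(off=1, len=1). Copied 'H' from pos 8. Output: "CHCHCHHHHH"

Answer: CHCHCHHHHH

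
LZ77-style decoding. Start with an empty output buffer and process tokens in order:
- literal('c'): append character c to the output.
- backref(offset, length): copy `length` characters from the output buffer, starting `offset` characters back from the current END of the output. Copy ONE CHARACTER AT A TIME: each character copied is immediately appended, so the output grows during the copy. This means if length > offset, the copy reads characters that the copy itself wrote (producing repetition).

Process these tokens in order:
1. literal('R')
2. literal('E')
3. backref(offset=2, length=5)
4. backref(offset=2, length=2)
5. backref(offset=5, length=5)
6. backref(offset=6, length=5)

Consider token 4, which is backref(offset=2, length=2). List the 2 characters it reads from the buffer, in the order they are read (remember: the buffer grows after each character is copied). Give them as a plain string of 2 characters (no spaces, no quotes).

Answer: ER

Derivation:
Token 1: literal('R'). Output: "R"
Token 2: literal('E'). Output: "RE"
Token 3: backref(off=2, len=5) (overlapping!). Copied 'RERER' from pos 0. Output: "RERERER"
Token 4: backref(off=2, len=2). Buffer before: "RERERER" (len 7)
  byte 1: read out[5]='E', append. Buffer now: "RERERERE"
  byte 2: read out[6]='R', append. Buffer now: "RERERERER"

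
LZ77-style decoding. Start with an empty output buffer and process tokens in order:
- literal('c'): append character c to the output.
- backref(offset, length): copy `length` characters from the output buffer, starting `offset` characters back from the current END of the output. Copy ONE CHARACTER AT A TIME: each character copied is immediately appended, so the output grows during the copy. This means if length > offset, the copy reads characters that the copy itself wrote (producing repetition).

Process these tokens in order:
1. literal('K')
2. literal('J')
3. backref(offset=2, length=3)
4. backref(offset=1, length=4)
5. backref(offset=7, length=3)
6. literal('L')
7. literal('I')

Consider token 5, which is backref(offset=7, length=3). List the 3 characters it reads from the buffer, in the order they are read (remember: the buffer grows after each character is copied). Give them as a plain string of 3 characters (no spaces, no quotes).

Answer: KJK

Derivation:
Token 1: literal('K'). Output: "K"
Token 2: literal('J'). Output: "KJ"
Token 3: backref(off=2, len=3) (overlapping!). Copied 'KJK' from pos 0. Output: "KJKJK"
Token 4: backref(off=1, len=4) (overlapping!). Copied 'KKKK' from pos 4. Output: "KJKJKKKKK"
Token 5: backref(off=7, len=3). Buffer before: "KJKJKKKKK" (len 9)
  byte 1: read out[2]='K', append. Buffer now: "KJKJKKKKKK"
  byte 2: read out[3]='J', append. Buffer now: "KJKJKKKKKKJ"
  byte 3: read out[4]='K', append. Buffer now: "KJKJKKKKKKJK"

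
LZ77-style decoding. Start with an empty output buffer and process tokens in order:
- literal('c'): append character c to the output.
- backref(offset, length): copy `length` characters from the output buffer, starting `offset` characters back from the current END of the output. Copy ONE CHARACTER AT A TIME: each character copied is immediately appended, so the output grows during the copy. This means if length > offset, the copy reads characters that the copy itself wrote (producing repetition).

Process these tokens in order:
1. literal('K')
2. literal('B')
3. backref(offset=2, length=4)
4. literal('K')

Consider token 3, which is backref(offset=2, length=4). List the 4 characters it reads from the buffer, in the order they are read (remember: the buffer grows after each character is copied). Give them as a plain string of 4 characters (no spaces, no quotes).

Token 1: literal('K'). Output: "K"
Token 2: literal('B'). Output: "KB"
Token 3: backref(off=2, len=4). Buffer before: "KB" (len 2)
  byte 1: read out[0]='K', append. Buffer now: "KBK"
  byte 2: read out[1]='B', append. Buffer now: "KBKB"
  byte 3: read out[2]='K', append. Buffer now: "KBKBK"
  byte 4: read out[3]='B', append. Buffer now: "KBKBKB"

Answer: KBKB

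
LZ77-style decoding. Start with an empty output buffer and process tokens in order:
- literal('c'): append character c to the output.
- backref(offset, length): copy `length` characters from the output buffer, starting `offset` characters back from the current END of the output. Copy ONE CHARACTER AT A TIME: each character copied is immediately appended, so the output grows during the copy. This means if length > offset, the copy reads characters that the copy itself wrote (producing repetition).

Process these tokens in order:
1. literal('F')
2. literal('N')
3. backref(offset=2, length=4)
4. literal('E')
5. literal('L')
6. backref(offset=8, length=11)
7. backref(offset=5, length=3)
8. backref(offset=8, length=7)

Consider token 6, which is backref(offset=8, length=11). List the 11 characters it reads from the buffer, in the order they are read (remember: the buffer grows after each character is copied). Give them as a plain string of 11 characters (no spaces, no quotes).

Answer: FNFNFNELFNF

Derivation:
Token 1: literal('F'). Output: "F"
Token 2: literal('N'). Output: "FN"
Token 3: backref(off=2, len=4) (overlapping!). Copied 'FNFN' from pos 0. Output: "FNFNFN"
Token 4: literal('E'). Output: "FNFNFNE"
Token 5: literal('L'). Output: "FNFNFNEL"
Token 6: backref(off=8, len=11). Buffer before: "FNFNFNEL" (len 8)
  byte 1: read out[0]='F', append. Buffer now: "FNFNFNELF"
  byte 2: read out[1]='N', append. Buffer now: "FNFNFNELFN"
  byte 3: read out[2]='F', append. Buffer now: "FNFNFNELFNF"
  byte 4: read out[3]='N', append. Buffer now: "FNFNFNELFNFN"
  byte 5: read out[4]='F', append. Buffer now: "FNFNFNELFNFNF"
  byte 6: read out[5]='N', append. Buffer now: "FNFNFNELFNFNFN"
  byte 7: read out[6]='E', append. Buffer now: "FNFNFNELFNFNFNE"
  byte 8: read out[7]='L', append. Buffer now: "FNFNFNELFNFNFNEL"
  byte 9: read out[8]='F', append. Buffer now: "FNFNFNELFNFNFNELF"
  byte 10: read out[9]='N', append. Buffer now: "FNFNFNELFNFNFNELFN"
  byte 11: read out[10]='F', append. Buffer now: "FNFNFNELFNFNFNELFNF"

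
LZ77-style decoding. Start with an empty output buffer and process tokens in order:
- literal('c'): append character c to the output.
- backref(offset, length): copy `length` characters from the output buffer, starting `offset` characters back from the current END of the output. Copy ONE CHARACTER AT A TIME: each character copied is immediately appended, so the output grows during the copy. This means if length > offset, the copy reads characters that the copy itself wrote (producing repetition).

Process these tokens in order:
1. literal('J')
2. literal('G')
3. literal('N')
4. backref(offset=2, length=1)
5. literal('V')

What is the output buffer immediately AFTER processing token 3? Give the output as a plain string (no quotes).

Token 1: literal('J'). Output: "J"
Token 2: literal('G'). Output: "JG"
Token 3: literal('N'). Output: "JGN"

Answer: JGN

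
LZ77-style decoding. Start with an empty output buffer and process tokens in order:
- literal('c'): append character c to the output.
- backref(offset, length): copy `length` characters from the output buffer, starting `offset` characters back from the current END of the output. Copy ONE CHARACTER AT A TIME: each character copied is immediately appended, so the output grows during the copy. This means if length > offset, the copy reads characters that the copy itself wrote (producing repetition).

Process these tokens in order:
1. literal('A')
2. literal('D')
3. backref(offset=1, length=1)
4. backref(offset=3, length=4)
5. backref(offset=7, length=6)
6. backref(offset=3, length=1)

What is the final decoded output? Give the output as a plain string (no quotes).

Token 1: literal('A'). Output: "A"
Token 2: literal('D'). Output: "AD"
Token 3: backref(off=1, len=1). Copied 'D' from pos 1. Output: "ADD"
Token 4: backref(off=3, len=4) (overlapping!). Copied 'ADDA' from pos 0. Output: "ADDADDA"
Token 5: backref(off=7, len=6). Copied 'ADDADD' from pos 0. Output: "ADDADDAADDADD"
Token 6: backref(off=3, len=1). Copied 'A' from pos 10. Output: "ADDADDAADDADDA"

Answer: ADDADDAADDADDA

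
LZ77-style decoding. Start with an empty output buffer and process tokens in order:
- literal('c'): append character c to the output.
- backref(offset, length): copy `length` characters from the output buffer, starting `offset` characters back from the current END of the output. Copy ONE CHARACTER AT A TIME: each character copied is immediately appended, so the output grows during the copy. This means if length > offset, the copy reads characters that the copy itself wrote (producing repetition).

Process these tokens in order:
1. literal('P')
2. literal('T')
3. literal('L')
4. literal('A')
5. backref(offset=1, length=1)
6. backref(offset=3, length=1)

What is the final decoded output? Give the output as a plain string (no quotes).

Token 1: literal('P'). Output: "P"
Token 2: literal('T'). Output: "PT"
Token 3: literal('L'). Output: "PTL"
Token 4: literal('A'). Output: "PTLA"
Token 5: backref(off=1, len=1). Copied 'A' from pos 3. Output: "PTLAA"
Token 6: backref(off=3, len=1). Copied 'L' from pos 2. Output: "PTLAAL"

Answer: PTLAAL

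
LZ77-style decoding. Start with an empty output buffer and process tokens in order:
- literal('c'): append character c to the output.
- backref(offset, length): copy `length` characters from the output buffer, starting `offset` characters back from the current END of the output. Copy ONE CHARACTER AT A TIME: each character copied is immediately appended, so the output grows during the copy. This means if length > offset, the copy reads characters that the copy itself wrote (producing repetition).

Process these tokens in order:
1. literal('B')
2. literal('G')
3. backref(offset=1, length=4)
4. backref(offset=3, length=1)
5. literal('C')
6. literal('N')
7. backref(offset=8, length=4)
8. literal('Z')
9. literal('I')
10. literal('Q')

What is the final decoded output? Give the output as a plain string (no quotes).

Answer: BGGGGGGCNGGGGZIQ

Derivation:
Token 1: literal('B'). Output: "B"
Token 2: literal('G'). Output: "BG"
Token 3: backref(off=1, len=4) (overlapping!). Copied 'GGGG' from pos 1. Output: "BGGGGG"
Token 4: backref(off=3, len=1). Copied 'G' from pos 3. Output: "BGGGGGG"
Token 5: literal('C'). Output: "BGGGGGGC"
Token 6: literal('N'). Output: "BGGGGGGCN"
Token 7: backref(off=8, len=4). Copied 'GGGG' from pos 1. Output: "BGGGGGGCNGGGG"
Token 8: literal('Z'). Output: "BGGGGGGCNGGGGZ"
Token 9: literal('I'). Output: "BGGGGGGCNGGGGZI"
Token 10: literal('Q'). Output: "BGGGGGGCNGGGGZIQ"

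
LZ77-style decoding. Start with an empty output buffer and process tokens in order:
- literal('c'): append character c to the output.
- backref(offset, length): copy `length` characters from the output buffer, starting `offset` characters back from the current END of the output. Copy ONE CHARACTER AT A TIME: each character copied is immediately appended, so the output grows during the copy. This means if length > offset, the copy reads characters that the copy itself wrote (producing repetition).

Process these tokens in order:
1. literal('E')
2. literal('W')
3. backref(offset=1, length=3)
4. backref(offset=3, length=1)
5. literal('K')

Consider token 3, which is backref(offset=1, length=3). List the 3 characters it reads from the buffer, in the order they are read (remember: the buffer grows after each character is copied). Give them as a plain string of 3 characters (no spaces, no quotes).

Token 1: literal('E'). Output: "E"
Token 2: literal('W'). Output: "EW"
Token 3: backref(off=1, len=3). Buffer before: "EW" (len 2)
  byte 1: read out[1]='W', append. Buffer now: "EWW"
  byte 2: read out[2]='W', append. Buffer now: "EWWW"
  byte 3: read out[3]='W', append. Buffer now: "EWWWW"

Answer: WWW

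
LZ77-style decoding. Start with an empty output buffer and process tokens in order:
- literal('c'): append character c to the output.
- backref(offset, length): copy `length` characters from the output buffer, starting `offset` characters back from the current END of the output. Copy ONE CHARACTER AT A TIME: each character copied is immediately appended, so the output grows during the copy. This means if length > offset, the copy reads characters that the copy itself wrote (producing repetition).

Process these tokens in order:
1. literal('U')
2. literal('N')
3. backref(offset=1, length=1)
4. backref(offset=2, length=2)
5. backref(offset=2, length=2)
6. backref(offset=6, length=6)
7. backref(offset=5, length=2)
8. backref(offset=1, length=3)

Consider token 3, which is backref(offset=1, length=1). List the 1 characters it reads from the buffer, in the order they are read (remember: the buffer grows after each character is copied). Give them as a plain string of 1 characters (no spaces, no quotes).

Token 1: literal('U'). Output: "U"
Token 2: literal('N'). Output: "UN"
Token 3: backref(off=1, len=1). Buffer before: "UN" (len 2)
  byte 1: read out[1]='N', append. Buffer now: "UNN"

Answer: N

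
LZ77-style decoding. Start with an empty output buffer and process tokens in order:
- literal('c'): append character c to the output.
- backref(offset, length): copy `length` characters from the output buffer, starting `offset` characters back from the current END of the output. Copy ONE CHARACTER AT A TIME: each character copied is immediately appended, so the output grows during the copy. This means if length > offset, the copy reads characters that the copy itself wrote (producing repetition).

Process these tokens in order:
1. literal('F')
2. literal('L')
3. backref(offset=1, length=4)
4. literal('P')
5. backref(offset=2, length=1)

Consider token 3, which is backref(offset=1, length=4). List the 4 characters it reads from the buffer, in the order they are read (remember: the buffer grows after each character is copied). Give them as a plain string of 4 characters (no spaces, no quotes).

Token 1: literal('F'). Output: "F"
Token 2: literal('L'). Output: "FL"
Token 3: backref(off=1, len=4). Buffer before: "FL" (len 2)
  byte 1: read out[1]='L', append. Buffer now: "FLL"
  byte 2: read out[2]='L', append. Buffer now: "FLLL"
  byte 3: read out[3]='L', append. Buffer now: "FLLLL"
  byte 4: read out[4]='L', append. Buffer now: "FLLLLL"

Answer: LLLL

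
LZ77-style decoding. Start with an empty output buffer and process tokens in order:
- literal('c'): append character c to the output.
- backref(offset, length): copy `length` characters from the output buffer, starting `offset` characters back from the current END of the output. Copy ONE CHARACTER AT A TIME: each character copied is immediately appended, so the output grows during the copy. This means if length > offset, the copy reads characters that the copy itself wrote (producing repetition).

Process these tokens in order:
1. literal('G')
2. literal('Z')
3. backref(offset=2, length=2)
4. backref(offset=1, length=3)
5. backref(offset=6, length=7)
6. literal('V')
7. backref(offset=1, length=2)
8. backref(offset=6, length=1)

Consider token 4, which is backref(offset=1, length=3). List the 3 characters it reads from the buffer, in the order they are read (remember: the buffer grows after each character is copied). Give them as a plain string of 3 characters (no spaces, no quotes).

Answer: ZZZ

Derivation:
Token 1: literal('G'). Output: "G"
Token 2: literal('Z'). Output: "GZ"
Token 3: backref(off=2, len=2). Copied 'GZ' from pos 0. Output: "GZGZ"
Token 4: backref(off=1, len=3). Buffer before: "GZGZ" (len 4)
  byte 1: read out[3]='Z', append. Buffer now: "GZGZZ"
  byte 2: read out[4]='Z', append. Buffer now: "GZGZZZ"
  byte 3: read out[5]='Z', append. Buffer now: "GZGZZZZ"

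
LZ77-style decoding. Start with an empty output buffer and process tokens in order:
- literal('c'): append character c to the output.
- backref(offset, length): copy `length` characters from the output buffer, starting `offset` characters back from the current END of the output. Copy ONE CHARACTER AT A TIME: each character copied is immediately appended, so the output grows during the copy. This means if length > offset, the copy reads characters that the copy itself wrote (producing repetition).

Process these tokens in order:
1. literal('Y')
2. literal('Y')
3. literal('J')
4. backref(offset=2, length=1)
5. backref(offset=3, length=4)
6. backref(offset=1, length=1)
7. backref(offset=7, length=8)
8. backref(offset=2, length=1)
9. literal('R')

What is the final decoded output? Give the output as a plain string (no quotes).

Answer: YYJYYJYYYJYYJYYYJYR

Derivation:
Token 1: literal('Y'). Output: "Y"
Token 2: literal('Y'). Output: "YY"
Token 3: literal('J'). Output: "YYJ"
Token 4: backref(off=2, len=1). Copied 'Y' from pos 1. Output: "YYJY"
Token 5: backref(off=3, len=4) (overlapping!). Copied 'YJYY' from pos 1. Output: "YYJYYJYY"
Token 6: backref(off=1, len=1). Copied 'Y' from pos 7. Output: "YYJYYJYYY"
Token 7: backref(off=7, len=8) (overlapping!). Copied 'JYYJYYYJ' from pos 2. Output: "YYJYYJYYYJYYJYYYJ"
Token 8: backref(off=2, len=1). Copied 'Y' from pos 15. Output: "YYJYYJYYYJYYJYYYJY"
Token 9: literal('R'). Output: "YYJYYJYYYJYYJYYYJYR"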